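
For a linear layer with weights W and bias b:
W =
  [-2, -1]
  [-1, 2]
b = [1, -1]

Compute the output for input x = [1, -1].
y = [0, -4]

Wx = [-2×1 + -1×-1, -1×1 + 2×-1]
   = [-1, -3]
y = Wx + b = [-1 + 1, -3 + -1] = [0, -4]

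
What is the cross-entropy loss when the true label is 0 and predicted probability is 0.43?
L = 0.5621

L = -0·log(0.43) - 1·log(0.57) = -log(0.57) = 0.5621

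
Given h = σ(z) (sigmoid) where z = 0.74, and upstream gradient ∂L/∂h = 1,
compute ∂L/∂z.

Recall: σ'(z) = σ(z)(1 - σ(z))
∂L/∂z = 0.2187

σ(0.74) = 0.677
σ'(0.74) = σ(0.74)(1 - σ(0.74)) = 0.677 × 0.323 = 0.2187
∂L/∂z = ∂L/∂h · σ'(z) = 1 × 0.2187 = 0.2187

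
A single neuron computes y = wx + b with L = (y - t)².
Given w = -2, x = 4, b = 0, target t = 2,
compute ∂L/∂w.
∂L/∂w = -80

y = wx + b = (-2)(4) + 0 = -8
∂L/∂y = 2(y - t) = 2(-8 - 2) = -20
∂y/∂w = x = 4
∂L/∂w = ∂L/∂y · ∂y/∂w = -20 × 4 = -80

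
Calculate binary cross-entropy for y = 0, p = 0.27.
L = 0.3147

L = -0·log(0.27) - 1·log(0.73) = -log(0.73) = 0.3147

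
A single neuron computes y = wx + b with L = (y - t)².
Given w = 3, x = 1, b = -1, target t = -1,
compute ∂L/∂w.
∂L/∂w = 6

y = wx + b = (3)(1) + -1 = 2
∂L/∂y = 2(y - t) = 2(2 - -1) = 6
∂y/∂w = x = 1
∂L/∂w = ∂L/∂y · ∂y/∂w = 6 × 1 = 6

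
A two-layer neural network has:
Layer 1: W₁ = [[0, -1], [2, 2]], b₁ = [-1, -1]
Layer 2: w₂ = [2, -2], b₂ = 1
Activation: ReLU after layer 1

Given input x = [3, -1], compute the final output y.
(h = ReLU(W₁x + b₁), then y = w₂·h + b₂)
y = -5

Layer 1 pre-activation: z₁ = [0, 3]
After ReLU: h = [0, 3]
Layer 2 output: y = 2×0 + -2×3 + 1 = -5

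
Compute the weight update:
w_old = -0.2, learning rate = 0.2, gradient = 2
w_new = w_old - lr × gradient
w_new = -0.6

w_new = w - η·∂L/∂w = -0.2 - 0.2×(2) = -0.2 - (0.4) = -0.6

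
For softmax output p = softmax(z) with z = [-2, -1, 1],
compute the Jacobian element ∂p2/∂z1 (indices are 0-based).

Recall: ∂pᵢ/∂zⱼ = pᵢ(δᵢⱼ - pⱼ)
∂p2/∂z1 = -0.09636

p = softmax(z) = [0.04201, 0.1142, 0.8438]
p2 = 0.8438, p1 = 0.1142

∂p2/∂z1 = -p2 × p1 = -0.8438 × 0.1142 = -0.09636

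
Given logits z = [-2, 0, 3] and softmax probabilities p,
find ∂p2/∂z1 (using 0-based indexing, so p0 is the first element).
∂p2/∂z1 = -0.0446

p = softmax(z) = [0.006377, 0.04712, 0.9465]
p2 = 0.9465, p1 = 0.04712

∂p2/∂z1 = -p2 × p1 = -0.9465 × 0.04712 = -0.0446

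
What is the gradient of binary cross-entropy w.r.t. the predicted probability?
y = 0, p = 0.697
∂L/∂p = 3.3

∂L/∂p = -y/p + (1-y)/(1-p) = 0 + 1/0.303 = 3.3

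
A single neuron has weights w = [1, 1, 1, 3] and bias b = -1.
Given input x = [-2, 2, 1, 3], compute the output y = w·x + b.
y = 9

y = (1)(-2) + (1)(2) + (1)(1) + (3)(3) + -1 = 9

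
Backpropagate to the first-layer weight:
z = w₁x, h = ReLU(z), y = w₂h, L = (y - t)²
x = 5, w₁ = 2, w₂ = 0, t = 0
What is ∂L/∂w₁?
∂L/∂w₁ = 0

Forward pass:
z = w₁x = 2×5 = 10
h = ReLU(10) = 10
y = w₂h = 0×10 = 0

Backward pass:
∂L/∂y = 2(y - t) = 2(0 - 0) = 0
∂y/∂h = w₂ = 0
∂h/∂z = 1 (ReLU derivative)
∂z/∂w₁ = x = 5

∂L/∂w₁ = 0 × 0 × 1 × 5 = 0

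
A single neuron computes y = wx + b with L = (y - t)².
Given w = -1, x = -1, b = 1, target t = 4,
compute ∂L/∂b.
∂L/∂b = -4

y = wx + b = (-1)(-1) + 1 = 2
∂L/∂y = 2(y - t) = 2(2 - 4) = -4
∂y/∂b = 1
∂L/∂b = ∂L/∂y · ∂y/∂b = -4 × 1 = -4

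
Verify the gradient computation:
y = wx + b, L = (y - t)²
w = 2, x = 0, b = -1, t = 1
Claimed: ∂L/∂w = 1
Incorrect

y = (2)(0) + -1 = -1
∂L/∂y = 2(y - t) = 2(-1 - 1) = -4
∂y/∂w = x = 0
∂L/∂w = -4 × 0 = 0

Claimed value: 1
Incorrect: The correct gradient is 0.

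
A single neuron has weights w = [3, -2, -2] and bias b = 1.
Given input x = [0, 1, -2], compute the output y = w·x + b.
y = 3

y = (3)(0) + (-2)(1) + (-2)(-2) + 1 = 3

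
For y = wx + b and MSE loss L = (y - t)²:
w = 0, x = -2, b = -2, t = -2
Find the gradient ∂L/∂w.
∂L/∂w = 0

y = wx + b = (0)(-2) + -2 = -2
∂L/∂y = 2(y - t) = 2(-2 - -2) = 0
∂y/∂w = x = -2
∂L/∂w = ∂L/∂y · ∂y/∂w = 0 × -2 = 0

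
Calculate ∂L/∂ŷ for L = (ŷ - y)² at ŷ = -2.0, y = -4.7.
∂L/∂ŷ = 5.4

∂L/∂ŷ = 2(ŷ - y) = 2(-2.0 - -4.7) = 2(2.7) = 5.4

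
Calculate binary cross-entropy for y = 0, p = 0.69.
L = 1.171

L = -0·log(0.69) - 1·log(0.31) = -log(0.31) = 1.171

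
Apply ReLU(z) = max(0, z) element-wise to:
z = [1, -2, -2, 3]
h = [1, 0, 0, 3]

ReLU applied element-wise: max(0,1)=1, max(0,-2)=0, max(0,-2)=0, max(0,3)=3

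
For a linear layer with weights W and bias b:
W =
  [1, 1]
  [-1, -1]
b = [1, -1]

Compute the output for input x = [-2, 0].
y = [-1, 1]

Wx = [1×-2 + 1×0, -1×-2 + -1×0]
   = [-2, 2]
y = Wx + b = [-2 + 1, 2 + -1] = [-1, 1]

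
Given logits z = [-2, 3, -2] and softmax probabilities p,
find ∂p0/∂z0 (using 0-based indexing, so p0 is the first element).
∂p0/∂z0 = 0.006604

p = softmax(z) = [0.006648, 0.9867, 0.006648]
p0 = 0.006648

∂p0/∂z0 = p0(1 - p0) = 0.006648 × (1 - 0.006648) = 0.006604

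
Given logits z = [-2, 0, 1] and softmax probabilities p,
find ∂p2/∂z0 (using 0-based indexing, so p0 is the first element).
∂p2/∂z0 = -0.02477

p = softmax(z) = [0.03512, 0.2595, 0.7054]
p2 = 0.7054, p0 = 0.03512

∂p2/∂z0 = -p2 × p0 = -0.7054 × 0.03512 = -0.02477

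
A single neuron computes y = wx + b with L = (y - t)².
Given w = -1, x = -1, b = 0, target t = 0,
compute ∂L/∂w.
∂L/∂w = -2

y = wx + b = (-1)(-1) + 0 = 1
∂L/∂y = 2(y - t) = 2(1 - 0) = 2
∂y/∂w = x = -1
∂L/∂w = ∂L/∂y · ∂y/∂w = 2 × -1 = -2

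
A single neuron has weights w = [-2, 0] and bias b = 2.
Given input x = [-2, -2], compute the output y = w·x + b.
y = 6

y = (-2)(-2) + (0)(-2) + 2 = 6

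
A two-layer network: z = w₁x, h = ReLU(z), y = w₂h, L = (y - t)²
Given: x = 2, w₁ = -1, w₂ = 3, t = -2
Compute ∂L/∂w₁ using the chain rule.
∂L/∂w₁ = 0

Forward pass:
z = w₁x = -1×2 = -2
h = ReLU(-2) = 0
y = w₂h = 3×0 = 0

Backward pass:
∂L/∂y = 2(y - t) = 2(0 - -2) = 4
∂y/∂h = w₂ = 3
∂h/∂z = 0 (ReLU derivative)
∂z/∂w₁ = x = 2

∂L/∂w₁ = 4 × 3 × 0 × 2 = 0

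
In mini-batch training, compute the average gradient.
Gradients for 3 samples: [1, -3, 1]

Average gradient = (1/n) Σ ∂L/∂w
Average gradient = -0.3333

Average = (1/3)(1 + -3 + 1) = -1/3 = -0.3333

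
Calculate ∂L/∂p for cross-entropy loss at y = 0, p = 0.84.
∂L/∂p = 6.25

∂L/∂p = -y/p + (1-y)/(1-p) = 0 + 1/0.16 = 6.25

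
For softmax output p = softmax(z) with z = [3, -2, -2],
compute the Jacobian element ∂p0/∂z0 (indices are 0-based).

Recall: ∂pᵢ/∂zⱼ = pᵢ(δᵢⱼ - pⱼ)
∂p0/∂z0 = 0.01312

p = softmax(z) = [0.9867, 0.006648, 0.006648]
p0 = 0.9867

∂p0/∂z0 = p0(1 - p0) = 0.9867 × (1 - 0.9867) = 0.01312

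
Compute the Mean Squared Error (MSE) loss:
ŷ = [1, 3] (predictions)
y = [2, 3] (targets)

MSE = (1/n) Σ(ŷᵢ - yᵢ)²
MSE = 0.5

MSE = (1/2)((1-2)² + (3-3)²) = (1/2)(1 + 0) = 0.5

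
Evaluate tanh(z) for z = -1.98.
-0.9626

tanh(-1.98) = (e^(-1.98) - e^(1.98))/(e^(-1.98) + e^(1.98)) = -0.9626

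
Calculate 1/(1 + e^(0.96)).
0.2769

sigmoid(-0.96) = 1/(1 + e^(0.96)) = 1/(1 + 2.612) = 0.2769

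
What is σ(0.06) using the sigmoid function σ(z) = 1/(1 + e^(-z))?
0.515

sigmoid(0.06) = 1/(1 + e^(-0.06)) = 1/(1 + 0.9418) = 0.515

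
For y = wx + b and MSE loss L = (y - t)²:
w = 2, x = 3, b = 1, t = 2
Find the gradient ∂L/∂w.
∂L/∂w = 30

y = wx + b = (2)(3) + 1 = 7
∂L/∂y = 2(y - t) = 2(7 - 2) = 10
∂y/∂w = x = 3
∂L/∂w = ∂L/∂y · ∂y/∂w = 10 × 3 = 30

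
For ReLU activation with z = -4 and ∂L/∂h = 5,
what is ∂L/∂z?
∂L/∂z = 0

h = ReLU(-4) = 0
Since z < 0: ∂h/∂z = 0
∂L/∂z = ∂L/∂h · ∂h/∂z = 5 × 0 = 0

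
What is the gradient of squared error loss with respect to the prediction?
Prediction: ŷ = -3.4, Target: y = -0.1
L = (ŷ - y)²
∂L/∂ŷ = -6.6

∂L/∂ŷ = 2(ŷ - y) = 2(-3.4 - -0.1) = 2(-3.3) = -6.6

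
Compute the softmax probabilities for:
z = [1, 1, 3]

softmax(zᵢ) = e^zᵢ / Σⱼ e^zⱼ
p = [0.1065, 0.1065, 0.787]

exp(z) = [2.718, 2.718, 20.09]
Sum = 25.52
p = [0.1065, 0.1065, 0.787]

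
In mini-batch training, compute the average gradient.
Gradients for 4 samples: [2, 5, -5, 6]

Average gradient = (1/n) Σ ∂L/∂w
Average gradient = 2

Average = (1/4)(2 + 5 + -5 + 6) = 8/4 = 2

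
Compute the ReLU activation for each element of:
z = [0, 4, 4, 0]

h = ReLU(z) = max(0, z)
h = [0, 4, 4, 0]

ReLU applied element-wise: max(0,0)=0, max(0,4)=4, max(0,4)=4, max(0,0)=0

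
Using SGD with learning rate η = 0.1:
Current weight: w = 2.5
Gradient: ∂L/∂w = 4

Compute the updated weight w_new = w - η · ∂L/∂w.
w_new = 2.1

w_new = w - η·∂L/∂w = 2.5 - 0.1×(4) = 2.5 - (0.4) = 2.1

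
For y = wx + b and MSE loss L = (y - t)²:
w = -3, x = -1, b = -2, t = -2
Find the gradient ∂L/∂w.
∂L/∂w = -6

y = wx + b = (-3)(-1) + -2 = 1
∂L/∂y = 2(y - t) = 2(1 - -2) = 6
∂y/∂w = x = -1
∂L/∂w = ∂L/∂y · ∂y/∂w = 6 × -1 = -6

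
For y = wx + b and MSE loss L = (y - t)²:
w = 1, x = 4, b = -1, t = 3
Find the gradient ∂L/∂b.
∂L/∂b = 0

y = wx + b = (1)(4) + -1 = 3
∂L/∂y = 2(y - t) = 2(3 - 3) = 0
∂y/∂b = 1
∂L/∂b = ∂L/∂y · ∂y/∂b = 0 × 1 = 0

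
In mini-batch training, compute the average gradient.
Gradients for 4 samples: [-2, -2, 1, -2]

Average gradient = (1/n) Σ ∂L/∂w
Average gradient = -1.25

Average = (1/4)(-2 + -2 + 1 + -2) = -5/4 = -1.25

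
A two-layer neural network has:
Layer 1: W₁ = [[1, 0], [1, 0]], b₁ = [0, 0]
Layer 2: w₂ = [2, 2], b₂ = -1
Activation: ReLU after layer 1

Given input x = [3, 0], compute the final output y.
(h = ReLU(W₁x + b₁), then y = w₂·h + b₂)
y = 11

Layer 1 pre-activation: z₁ = [3, 3]
After ReLU: h = [3, 3]
Layer 2 output: y = 2×3 + 2×3 + -1 = 11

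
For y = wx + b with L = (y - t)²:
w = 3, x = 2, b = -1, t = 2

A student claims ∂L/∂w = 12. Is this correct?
Correct

y = (3)(2) + -1 = 5
∂L/∂y = 2(y - t) = 2(5 - 2) = 6
∂y/∂w = x = 2
∂L/∂w = 6 × 2 = 12

Claimed value: 12
Correct: The correct gradient is 12.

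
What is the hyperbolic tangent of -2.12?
-0.9716

tanh(-2.12) = (e^(-2.12) - e^(2.12))/(e^(-2.12) + e^(2.12)) = -0.9716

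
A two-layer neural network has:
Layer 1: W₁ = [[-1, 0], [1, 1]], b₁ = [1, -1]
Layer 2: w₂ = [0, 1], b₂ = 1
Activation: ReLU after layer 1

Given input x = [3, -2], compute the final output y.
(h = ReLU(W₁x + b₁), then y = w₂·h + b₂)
y = 1

Layer 1 pre-activation: z₁ = [-2, 0]
After ReLU: h = [0, 0]
Layer 2 output: y = 0×0 + 1×0 + 1 = 1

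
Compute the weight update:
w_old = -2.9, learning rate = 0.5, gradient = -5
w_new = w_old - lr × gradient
w_new = -0.4

w_new = w - η·∂L/∂w = -2.9 - 0.5×(-5) = -2.9 - (-2.5) = -0.4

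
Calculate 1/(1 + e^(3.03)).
0.04609

sigmoid(-3.03) = 1/(1 + e^(3.03)) = 1/(1 + 20.7) = 0.04609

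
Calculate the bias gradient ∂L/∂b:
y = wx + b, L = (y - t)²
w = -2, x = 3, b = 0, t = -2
∂L/∂b = -8

y = wx + b = (-2)(3) + 0 = -6
∂L/∂y = 2(y - t) = 2(-6 - -2) = -8
∂y/∂b = 1
∂L/∂b = ∂L/∂y · ∂y/∂b = -8 × 1 = -8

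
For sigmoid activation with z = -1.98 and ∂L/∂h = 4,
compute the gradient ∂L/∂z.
∂L/∂z = 0.4264

σ(-1.98) = 0.1213
σ'(-1.98) = σ(-1.98)(1 - σ(-1.98)) = 0.1213 × 0.8787 = 0.1066
∂L/∂z = ∂L/∂h · σ'(z) = 4 × 0.1066 = 0.4264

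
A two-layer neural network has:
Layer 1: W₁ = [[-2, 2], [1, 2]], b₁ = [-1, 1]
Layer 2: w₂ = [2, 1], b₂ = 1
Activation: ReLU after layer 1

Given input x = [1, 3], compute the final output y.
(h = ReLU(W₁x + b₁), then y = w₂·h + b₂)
y = 15

Layer 1 pre-activation: z₁ = [3, 8]
After ReLU: h = [3, 8]
Layer 2 output: y = 2×3 + 1×8 + 1 = 15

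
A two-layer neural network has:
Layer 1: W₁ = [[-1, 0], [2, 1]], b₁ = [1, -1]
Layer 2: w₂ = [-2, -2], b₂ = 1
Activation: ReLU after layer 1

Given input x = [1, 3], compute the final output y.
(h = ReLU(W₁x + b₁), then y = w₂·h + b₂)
y = -7

Layer 1 pre-activation: z₁ = [0, 4]
After ReLU: h = [0, 4]
Layer 2 output: y = -2×0 + -2×4 + 1 = -7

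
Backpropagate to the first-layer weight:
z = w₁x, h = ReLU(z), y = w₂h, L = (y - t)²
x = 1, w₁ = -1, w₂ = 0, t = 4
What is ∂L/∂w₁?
∂L/∂w₁ = 0

Forward pass:
z = w₁x = -1×1 = -1
h = ReLU(-1) = 0
y = w₂h = 0×0 = 0

Backward pass:
∂L/∂y = 2(y - t) = 2(0 - 4) = -8
∂y/∂h = w₂ = 0
∂h/∂z = 0 (ReLU derivative)
∂z/∂w₁ = x = 1

∂L/∂w₁ = -8 × 0 × 0 × 1 = 0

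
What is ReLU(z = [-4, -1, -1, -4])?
h = [0, 0, 0, 0]

ReLU applied element-wise: max(0,-4)=0, max(0,-1)=0, max(0,-1)=0, max(0,-4)=0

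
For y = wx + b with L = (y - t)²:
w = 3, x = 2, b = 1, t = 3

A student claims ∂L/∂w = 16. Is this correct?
Correct

y = (3)(2) + 1 = 7
∂L/∂y = 2(y - t) = 2(7 - 3) = 8
∂y/∂w = x = 2
∂L/∂w = 8 × 2 = 16

Claimed value: 16
Correct: The correct gradient is 16.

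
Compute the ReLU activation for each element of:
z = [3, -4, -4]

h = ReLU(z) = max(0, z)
h = [3, 0, 0]

ReLU applied element-wise: max(0,3)=3, max(0,-4)=0, max(0,-4)=0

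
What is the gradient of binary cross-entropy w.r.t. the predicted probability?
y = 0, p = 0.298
∂L/∂p = 1.425

∂L/∂p = -y/p + (1-y)/(1-p) = 0 + 1/0.702 = 1.425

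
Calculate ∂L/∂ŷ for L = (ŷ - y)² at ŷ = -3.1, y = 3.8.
∂L/∂ŷ = -13.8

∂L/∂ŷ = 2(ŷ - y) = 2(-3.1 - 3.8) = 2(-6.9) = -13.8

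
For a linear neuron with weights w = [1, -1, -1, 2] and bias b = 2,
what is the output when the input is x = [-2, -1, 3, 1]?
y = 0

y = (1)(-2) + (-1)(-1) + (-1)(3) + (2)(1) + 2 = 0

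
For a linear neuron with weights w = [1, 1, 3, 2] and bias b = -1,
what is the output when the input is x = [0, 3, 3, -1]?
y = 9

y = (1)(0) + (1)(3) + (3)(3) + (2)(-1) + -1 = 9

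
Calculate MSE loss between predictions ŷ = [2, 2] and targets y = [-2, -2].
MSE = 16

MSE = (1/2)((2--2)² + (2--2)²) = (1/2)(16 + 16) = 16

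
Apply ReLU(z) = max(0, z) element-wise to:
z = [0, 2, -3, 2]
h = [0, 2, 0, 2]

ReLU applied element-wise: max(0,0)=0, max(0,2)=2, max(0,-3)=0, max(0,2)=2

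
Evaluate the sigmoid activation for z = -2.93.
0.05069

sigmoid(-2.93) = 1/(1 + e^(2.93)) = 1/(1 + 18.73) = 0.05069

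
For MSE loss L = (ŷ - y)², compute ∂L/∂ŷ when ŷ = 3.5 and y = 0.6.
∂L/∂ŷ = 5.8

∂L/∂ŷ = 2(ŷ - y) = 2(3.5 - 0.6) = 2(2.9) = 5.8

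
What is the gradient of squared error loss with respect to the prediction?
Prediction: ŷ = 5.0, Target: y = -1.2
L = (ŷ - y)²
∂L/∂ŷ = 12.4

∂L/∂ŷ = 2(ŷ - y) = 2(5.0 - -1.2) = 2(6.2) = 12.4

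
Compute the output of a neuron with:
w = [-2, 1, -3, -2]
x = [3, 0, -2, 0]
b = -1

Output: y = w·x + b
y = -1

y = (-2)(3) + (1)(0) + (-3)(-2) + (-2)(0) + -1 = -1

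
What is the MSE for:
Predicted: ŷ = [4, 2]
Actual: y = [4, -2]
MSE = 8

MSE = (1/2)((4-4)² + (2--2)²) = (1/2)(0 + 16) = 8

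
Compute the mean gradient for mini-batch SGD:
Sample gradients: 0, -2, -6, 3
Average gradient = -1.25

Average = (1/4)(0 + -2 + -6 + 3) = -5/4 = -1.25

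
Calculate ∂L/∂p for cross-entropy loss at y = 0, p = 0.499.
∂L/∂p = 1.996

∂L/∂p = -y/p + (1-y)/(1-p) = 0 + 1/0.501 = 1.996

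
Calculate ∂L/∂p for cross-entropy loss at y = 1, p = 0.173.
∂L/∂p = -5.78

∂L/∂p = -y/p + (1-y)/(1-p) = -1/0.173 + 0 = -5.78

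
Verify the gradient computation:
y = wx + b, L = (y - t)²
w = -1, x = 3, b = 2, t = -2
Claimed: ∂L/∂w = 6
Correct

y = (-1)(3) + 2 = -1
∂L/∂y = 2(y - t) = 2(-1 - -2) = 2
∂y/∂w = x = 3
∂L/∂w = 2 × 3 = 6

Claimed value: 6
Correct: The correct gradient is 6.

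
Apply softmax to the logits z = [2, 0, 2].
p = [0.4683, 0.0634, 0.4683]

exp(z) = [7.389, 1, 7.389]
Sum = 15.78
p = [0.4683, 0.0634, 0.4683]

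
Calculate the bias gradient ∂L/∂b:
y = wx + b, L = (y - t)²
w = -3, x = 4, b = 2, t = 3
∂L/∂b = -26

y = wx + b = (-3)(4) + 2 = -10
∂L/∂y = 2(y - t) = 2(-10 - 3) = -26
∂y/∂b = 1
∂L/∂b = ∂L/∂y · ∂y/∂b = -26 × 1 = -26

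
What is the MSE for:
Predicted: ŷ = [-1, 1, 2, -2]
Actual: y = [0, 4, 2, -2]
MSE = 2.5

MSE = (1/4)((-1-0)² + (1-4)² + (2-2)² + (-2--2)²) = (1/4)(1 + 9 + 0 + 0) = 2.5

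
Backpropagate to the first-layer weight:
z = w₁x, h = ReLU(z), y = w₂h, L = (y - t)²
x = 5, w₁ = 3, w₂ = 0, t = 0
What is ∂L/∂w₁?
∂L/∂w₁ = 0

Forward pass:
z = w₁x = 3×5 = 15
h = ReLU(15) = 15
y = w₂h = 0×15 = 0

Backward pass:
∂L/∂y = 2(y - t) = 2(0 - 0) = 0
∂y/∂h = w₂ = 0
∂h/∂z = 1 (ReLU derivative)
∂z/∂w₁ = x = 5

∂L/∂w₁ = 0 × 0 × 1 × 5 = 0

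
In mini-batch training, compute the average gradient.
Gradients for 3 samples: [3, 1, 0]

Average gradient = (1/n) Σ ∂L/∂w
Average gradient = 1.333

Average = (1/3)(3 + 1 + 0) = 4/3 = 1.333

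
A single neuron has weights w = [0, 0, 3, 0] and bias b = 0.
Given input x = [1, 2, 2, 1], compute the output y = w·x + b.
y = 6

y = (0)(1) + (0)(2) + (3)(2) + (0)(1) + 0 = 6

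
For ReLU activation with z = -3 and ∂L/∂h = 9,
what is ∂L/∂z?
∂L/∂z = 0

h = ReLU(-3) = 0
Since z < 0: ∂h/∂z = 0
∂L/∂z = ∂L/∂h · ∂h/∂z = 9 × 0 = 0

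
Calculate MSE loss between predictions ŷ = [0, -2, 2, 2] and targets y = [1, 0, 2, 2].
MSE = 1.25

MSE = (1/4)((0-1)² + (-2-0)² + (2-2)² + (2-2)²) = (1/4)(1 + 4 + 0 + 0) = 1.25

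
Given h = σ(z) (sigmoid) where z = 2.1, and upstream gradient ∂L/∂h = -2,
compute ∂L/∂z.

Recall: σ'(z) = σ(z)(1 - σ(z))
∂L/∂z = -0.1944

σ(2.1) = 0.8909
σ'(2.1) = σ(2.1)(1 - σ(2.1)) = 0.8909 × 0.1091 = 0.09719
∂L/∂z = ∂L/∂h · σ'(z) = -2 × 0.09719 = -0.1944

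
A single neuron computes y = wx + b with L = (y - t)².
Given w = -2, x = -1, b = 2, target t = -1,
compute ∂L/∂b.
∂L/∂b = 10

y = wx + b = (-2)(-1) + 2 = 4
∂L/∂y = 2(y - t) = 2(4 - -1) = 10
∂y/∂b = 1
∂L/∂b = ∂L/∂y · ∂y/∂b = 10 × 1 = 10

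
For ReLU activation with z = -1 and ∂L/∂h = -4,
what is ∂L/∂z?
∂L/∂z = 0

h = ReLU(-1) = 0
Since z < 0: ∂h/∂z = 0
∂L/∂z = ∂L/∂h · ∂h/∂z = -4 × 0 = 0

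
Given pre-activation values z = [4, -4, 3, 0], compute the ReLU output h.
h = [4, 0, 3, 0]

ReLU applied element-wise: max(0,4)=4, max(0,-4)=0, max(0,3)=3, max(0,0)=0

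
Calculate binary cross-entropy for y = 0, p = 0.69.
L = 1.171

L = -0·log(0.69) - 1·log(0.31) = -log(0.31) = 1.171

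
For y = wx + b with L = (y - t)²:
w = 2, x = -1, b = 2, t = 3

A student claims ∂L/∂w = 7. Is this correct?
Incorrect

y = (2)(-1) + 2 = 0
∂L/∂y = 2(y - t) = 2(0 - 3) = -6
∂y/∂w = x = -1
∂L/∂w = -6 × -1 = 6

Claimed value: 7
Incorrect: The correct gradient is 6.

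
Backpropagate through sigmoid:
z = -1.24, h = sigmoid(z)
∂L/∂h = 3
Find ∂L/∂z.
∂L/∂z = 0.5222

σ(-1.24) = 0.2244
σ'(-1.24) = σ(-1.24)(1 - σ(-1.24)) = 0.2244 × 0.7756 = 0.1741
∂L/∂z = ∂L/∂h · σ'(z) = 3 × 0.1741 = 0.5222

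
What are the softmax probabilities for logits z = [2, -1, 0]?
p = [0.8438, 0.042, 0.1142]

exp(z) = [7.389, 0.3679, 1]
Sum = 8.757
p = [0.8438, 0.042, 0.1142]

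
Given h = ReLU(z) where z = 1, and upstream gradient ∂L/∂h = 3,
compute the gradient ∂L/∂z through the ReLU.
∂L/∂z = 3

h = ReLU(1) = 1
Since z > 0: ∂h/∂z = 1
∂L/∂z = ∂L/∂h · ∂h/∂z = 3 × 1 = 3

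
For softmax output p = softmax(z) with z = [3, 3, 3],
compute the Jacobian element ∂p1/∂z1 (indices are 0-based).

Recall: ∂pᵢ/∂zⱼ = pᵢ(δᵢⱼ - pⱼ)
∂p1/∂z1 = 0.2222

p = softmax(z) = [0.3333, 0.3333, 0.3333]
p1 = 0.3333

∂p1/∂z1 = p1(1 - p1) = 0.3333 × (1 - 0.3333) = 0.2222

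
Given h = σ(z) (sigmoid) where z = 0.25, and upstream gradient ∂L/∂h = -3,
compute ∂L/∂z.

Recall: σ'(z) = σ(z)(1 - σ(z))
∂L/∂z = -0.7384

σ(0.25) = 0.5622
σ'(0.25) = σ(0.25)(1 - σ(0.25)) = 0.5622 × 0.4378 = 0.2461
∂L/∂z = ∂L/∂h · σ'(z) = -3 × 0.2461 = -0.7384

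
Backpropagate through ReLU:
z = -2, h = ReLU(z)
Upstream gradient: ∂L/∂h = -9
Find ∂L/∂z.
∂L/∂z = 0

h = ReLU(-2) = 0
Since z < 0: ∂h/∂z = 0
∂L/∂z = ∂L/∂h · ∂h/∂z = -9 × 0 = 0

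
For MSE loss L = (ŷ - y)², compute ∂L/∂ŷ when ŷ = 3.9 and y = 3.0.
∂L/∂ŷ = 1.8

∂L/∂ŷ = 2(ŷ - y) = 2(3.9 - 3.0) = 2(0.9) = 1.8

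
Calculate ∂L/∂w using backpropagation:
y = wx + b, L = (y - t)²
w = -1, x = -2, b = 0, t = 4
∂L/∂w = 8

y = wx + b = (-1)(-2) + 0 = 2
∂L/∂y = 2(y - t) = 2(2 - 4) = -4
∂y/∂w = x = -2
∂L/∂w = ∂L/∂y · ∂y/∂w = -4 × -2 = 8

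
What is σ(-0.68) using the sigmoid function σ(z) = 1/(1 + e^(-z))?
0.3363

sigmoid(-0.68) = 1/(1 + e^(0.68)) = 1/(1 + 1.974) = 0.3363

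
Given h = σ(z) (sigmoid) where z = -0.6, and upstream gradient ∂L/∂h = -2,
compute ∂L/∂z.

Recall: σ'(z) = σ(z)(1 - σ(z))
∂L/∂z = -0.4576

σ(-0.6) = 0.3543
σ'(-0.6) = σ(-0.6)(1 - σ(-0.6)) = 0.3543 × 0.6457 = 0.2288
∂L/∂z = ∂L/∂h · σ'(z) = -2 × 0.2288 = -0.4576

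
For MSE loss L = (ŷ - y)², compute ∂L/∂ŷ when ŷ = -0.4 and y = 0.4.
∂L/∂ŷ = -1.6

∂L/∂ŷ = 2(ŷ - y) = 2(-0.4 - 0.4) = 2(-0.8) = -1.6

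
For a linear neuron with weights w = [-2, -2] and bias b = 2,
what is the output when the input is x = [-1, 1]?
y = 2

y = (-2)(-1) + (-2)(1) + 2 = 2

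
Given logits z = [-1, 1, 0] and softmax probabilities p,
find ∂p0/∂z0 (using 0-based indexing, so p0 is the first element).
∂p0/∂z0 = 0.08193

p = softmax(z) = [0.09003, 0.6652, 0.2447]
p0 = 0.09003

∂p0/∂z0 = p0(1 - p0) = 0.09003 × (1 - 0.09003) = 0.08193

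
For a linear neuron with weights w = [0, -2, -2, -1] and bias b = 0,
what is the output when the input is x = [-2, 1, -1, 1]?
y = -1

y = (0)(-2) + (-2)(1) + (-2)(-1) + (-1)(1) + 0 = -1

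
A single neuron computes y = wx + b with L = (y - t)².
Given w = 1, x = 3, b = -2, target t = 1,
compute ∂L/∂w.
∂L/∂w = 0

y = wx + b = (1)(3) + -2 = 1
∂L/∂y = 2(y - t) = 2(1 - 1) = 0
∂y/∂w = x = 3
∂L/∂w = ∂L/∂y · ∂y/∂w = 0 × 3 = 0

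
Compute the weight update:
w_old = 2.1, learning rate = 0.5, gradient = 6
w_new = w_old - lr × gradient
w_new = -0.9

w_new = w - η·∂L/∂w = 2.1 - 0.5×(6) = 2.1 - (3) = -0.9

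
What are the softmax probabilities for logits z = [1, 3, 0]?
p = [0.1142, 0.8438, 0.042]

exp(z) = [2.718, 20.09, 1]
Sum = 23.8
p = [0.1142, 0.8438, 0.042]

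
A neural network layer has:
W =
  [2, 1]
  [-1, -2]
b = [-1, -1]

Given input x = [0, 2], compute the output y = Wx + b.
y = [1, -5]

Wx = [2×0 + 1×2, -1×0 + -2×2]
   = [2, -4]
y = Wx + b = [2 + -1, -4 + -1] = [1, -5]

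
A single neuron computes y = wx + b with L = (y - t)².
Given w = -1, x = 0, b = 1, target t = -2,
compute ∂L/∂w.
∂L/∂w = 0

y = wx + b = (-1)(0) + 1 = 1
∂L/∂y = 2(y - t) = 2(1 - -2) = 6
∂y/∂w = x = 0
∂L/∂w = ∂L/∂y · ∂y/∂w = 6 × 0 = 0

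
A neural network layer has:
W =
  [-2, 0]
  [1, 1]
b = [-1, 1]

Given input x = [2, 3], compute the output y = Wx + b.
y = [-5, 6]

Wx = [-2×2 + 0×3, 1×2 + 1×3]
   = [-4, 5]
y = Wx + b = [-4 + -1, 5 + 1] = [-5, 6]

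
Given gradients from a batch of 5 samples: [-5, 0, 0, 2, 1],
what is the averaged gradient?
Average gradient = -0.4

Average = (1/5)(-5 + 0 + 0 + 2 + 1) = -2/5 = -0.4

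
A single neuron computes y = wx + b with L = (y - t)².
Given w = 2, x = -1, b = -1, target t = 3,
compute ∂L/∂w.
∂L/∂w = 12

y = wx + b = (2)(-1) + -1 = -3
∂L/∂y = 2(y - t) = 2(-3 - 3) = -12
∂y/∂w = x = -1
∂L/∂w = ∂L/∂y · ∂y/∂w = -12 × -1 = 12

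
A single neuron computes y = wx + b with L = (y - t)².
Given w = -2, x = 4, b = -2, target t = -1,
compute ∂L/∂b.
∂L/∂b = -18

y = wx + b = (-2)(4) + -2 = -10
∂L/∂y = 2(y - t) = 2(-10 - -1) = -18
∂y/∂b = 1
∂L/∂b = ∂L/∂y · ∂y/∂b = -18 × 1 = -18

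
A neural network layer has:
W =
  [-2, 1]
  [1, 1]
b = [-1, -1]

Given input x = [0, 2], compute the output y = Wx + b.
y = [1, 1]

Wx = [-2×0 + 1×2, 1×0 + 1×2]
   = [2, 2]
y = Wx + b = [2 + -1, 2 + -1] = [1, 1]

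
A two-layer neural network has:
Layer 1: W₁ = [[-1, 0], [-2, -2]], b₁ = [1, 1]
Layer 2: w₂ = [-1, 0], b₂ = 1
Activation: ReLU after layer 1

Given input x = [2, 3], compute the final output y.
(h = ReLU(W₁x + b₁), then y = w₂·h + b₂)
y = 1

Layer 1 pre-activation: z₁ = [-1, -9]
After ReLU: h = [0, 0]
Layer 2 output: y = -1×0 + 0×0 + 1 = 1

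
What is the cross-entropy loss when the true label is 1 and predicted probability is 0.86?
L = 0.1508

L = -1·log(0.86) - 0·log(0.14) = -log(0.86) = 0.1508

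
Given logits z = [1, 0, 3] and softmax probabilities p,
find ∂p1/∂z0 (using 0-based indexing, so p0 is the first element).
∂p1/∂z0 = -0.004797

p = softmax(z) = [0.1142, 0.04201, 0.8438]
p1 = 0.04201, p0 = 0.1142

∂p1/∂z0 = -p1 × p0 = -0.04201 × 0.1142 = -0.004797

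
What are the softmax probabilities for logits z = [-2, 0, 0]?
p = [0.0634, 0.4683, 0.4683]

exp(z) = [0.1353, 1, 1]
Sum = 2.135
p = [0.0634, 0.4683, 0.4683]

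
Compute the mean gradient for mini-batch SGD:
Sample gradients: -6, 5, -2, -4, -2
Average gradient = -1.8

Average = (1/5)(-6 + 5 + -2 + -4 + -2) = -9/5 = -1.8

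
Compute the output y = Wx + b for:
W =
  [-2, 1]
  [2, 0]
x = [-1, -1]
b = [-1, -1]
y = [0, -3]

Wx = [-2×-1 + 1×-1, 2×-1 + 0×-1]
   = [1, -2]
y = Wx + b = [1 + -1, -2 + -1] = [0, -3]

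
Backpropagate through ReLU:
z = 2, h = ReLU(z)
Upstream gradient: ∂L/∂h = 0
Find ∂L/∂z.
∂L/∂z = 0

h = ReLU(2) = 2
Since z > 0: ∂h/∂z = 1
∂L/∂z = ∂L/∂h · ∂h/∂z = 0 × 1 = 0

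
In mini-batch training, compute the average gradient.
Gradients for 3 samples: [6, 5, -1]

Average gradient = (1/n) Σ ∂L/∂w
Average gradient = 3.333

Average = (1/3)(6 + 5 + -1) = 10/3 = 3.333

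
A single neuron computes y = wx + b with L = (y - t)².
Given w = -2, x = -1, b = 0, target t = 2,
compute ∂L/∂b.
∂L/∂b = 0

y = wx + b = (-2)(-1) + 0 = 2
∂L/∂y = 2(y - t) = 2(2 - 2) = 0
∂y/∂b = 1
∂L/∂b = ∂L/∂y · ∂y/∂b = 0 × 1 = 0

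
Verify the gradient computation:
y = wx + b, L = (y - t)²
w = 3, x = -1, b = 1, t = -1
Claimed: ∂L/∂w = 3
Incorrect

y = (3)(-1) + 1 = -2
∂L/∂y = 2(y - t) = 2(-2 - -1) = -2
∂y/∂w = x = -1
∂L/∂w = -2 × -1 = 2

Claimed value: 3
Incorrect: The correct gradient is 2.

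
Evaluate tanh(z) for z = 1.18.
0.8275

tanh(1.18) = (e^(1.18) - e^(-1.18))/(e^(1.18) + e^(-1.18)) = 0.8275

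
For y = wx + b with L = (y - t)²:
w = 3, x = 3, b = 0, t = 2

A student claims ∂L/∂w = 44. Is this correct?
Incorrect

y = (3)(3) + 0 = 9
∂L/∂y = 2(y - t) = 2(9 - 2) = 14
∂y/∂w = x = 3
∂L/∂w = 14 × 3 = 42

Claimed value: 44
Incorrect: The correct gradient is 42.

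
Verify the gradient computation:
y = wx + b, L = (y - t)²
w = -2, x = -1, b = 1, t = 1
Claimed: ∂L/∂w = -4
Correct

y = (-2)(-1) + 1 = 3
∂L/∂y = 2(y - t) = 2(3 - 1) = 4
∂y/∂w = x = -1
∂L/∂w = 4 × -1 = -4

Claimed value: -4
Correct: The correct gradient is -4.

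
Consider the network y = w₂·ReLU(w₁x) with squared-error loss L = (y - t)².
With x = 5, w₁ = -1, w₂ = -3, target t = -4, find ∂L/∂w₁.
∂L/∂w₁ = 0

Forward pass:
z = w₁x = -1×5 = -5
h = ReLU(-5) = 0
y = w₂h = -3×0 = 0

Backward pass:
∂L/∂y = 2(y - t) = 2(0 - -4) = 8
∂y/∂h = w₂ = -3
∂h/∂z = 0 (ReLU derivative)
∂z/∂w₁ = x = 5

∂L/∂w₁ = 8 × -3 × 0 × 5 = 0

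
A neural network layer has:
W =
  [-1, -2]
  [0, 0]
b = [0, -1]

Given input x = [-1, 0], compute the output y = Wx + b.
y = [1, -1]

Wx = [-1×-1 + -2×0, 0×-1 + 0×0]
   = [1, 0]
y = Wx + b = [1 + 0, 0 + -1] = [1, -1]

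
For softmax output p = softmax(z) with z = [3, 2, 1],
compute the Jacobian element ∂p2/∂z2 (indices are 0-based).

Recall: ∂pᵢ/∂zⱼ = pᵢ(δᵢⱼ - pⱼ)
∂p2/∂z2 = 0.08193

p = softmax(z) = [0.6652, 0.2447, 0.09003]
p2 = 0.09003

∂p2/∂z2 = p2(1 - p2) = 0.09003 × (1 - 0.09003) = 0.08193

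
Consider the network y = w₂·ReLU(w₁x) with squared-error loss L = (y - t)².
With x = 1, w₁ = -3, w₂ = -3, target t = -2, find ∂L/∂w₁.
∂L/∂w₁ = 0

Forward pass:
z = w₁x = -3×1 = -3
h = ReLU(-3) = 0
y = w₂h = -3×0 = 0

Backward pass:
∂L/∂y = 2(y - t) = 2(0 - -2) = 4
∂y/∂h = w₂ = -3
∂h/∂z = 0 (ReLU derivative)
∂z/∂w₁ = x = 1

∂L/∂w₁ = 4 × -3 × 0 × 1 = 0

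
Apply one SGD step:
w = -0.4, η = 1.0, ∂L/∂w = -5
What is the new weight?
w_new = 4.6

w_new = w - η·∂L/∂w = -0.4 - 1.0×(-5) = -0.4 - (-5) = 4.6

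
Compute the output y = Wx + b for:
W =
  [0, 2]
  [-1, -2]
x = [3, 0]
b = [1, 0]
y = [1, -3]

Wx = [0×3 + 2×0, -1×3 + -2×0]
   = [0, -3]
y = Wx + b = [0 + 1, -3 + 0] = [1, -3]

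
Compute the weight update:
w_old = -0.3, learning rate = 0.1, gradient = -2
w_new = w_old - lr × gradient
w_new = -0.1

w_new = w - η·∂L/∂w = -0.3 - 0.1×(-2) = -0.3 - (-0.2) = -0.1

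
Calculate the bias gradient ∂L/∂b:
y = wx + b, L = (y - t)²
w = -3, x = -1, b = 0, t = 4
∂L/∂b = -2

y = wx + b = (-3)(-1) + 0 = 3
∂L/∂y = 2(y - t) = 2(3 - 4) = -2
∂y/∂b = 1
∂L/∂b = ∂L/∂y · ∂y/∂b = -2 × 1 = -2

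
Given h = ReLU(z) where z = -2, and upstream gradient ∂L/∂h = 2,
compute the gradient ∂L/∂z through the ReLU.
∂L/∂z = 0

h = ReLU(-2) = 0
Since z < 0: ∂h/∂z = 0
∂L/∂z = ∂L/∂h · ∂h/∂z = 2 × 0 = 0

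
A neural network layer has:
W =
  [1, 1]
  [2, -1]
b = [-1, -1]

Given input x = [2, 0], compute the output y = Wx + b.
y = [1, 3]

Wx = [1×2 + 1×0, 2×2 + -1×0]
   = [2, 4]
y = Wx + b = [2 + -1, 4 + -1] = [1, 3]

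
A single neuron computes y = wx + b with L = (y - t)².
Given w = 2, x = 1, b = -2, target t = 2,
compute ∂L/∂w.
∂L/∂w = -4

y = wx + b = (2)(1) + -2 = 0
∂L/∂y = 2(y - t) = 2(0 - 2) = -4
∂y/∂w = x = 1
∂L/∂w = ∂L/∂y · ∂y/∂w = -4 × 1 = -4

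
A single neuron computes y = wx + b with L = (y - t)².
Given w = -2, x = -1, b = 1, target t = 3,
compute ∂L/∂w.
∂L/∂w = 0

y = wx + b = (-2)(-1) + 1 = 3
∂L/∂y = 2(y - t) = 2(3 - 3) = 0
∂y/∂w = x = -1
∂L/∂w = ∂L/∂y · ∂y/∂w = 0 × -1 = 0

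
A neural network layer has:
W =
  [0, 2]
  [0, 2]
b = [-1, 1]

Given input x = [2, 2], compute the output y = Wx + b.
y = [3, 5]

Wx = [0×2 + 2×2, 0×2 + 2×2]
   = [4, 4]
y = Wx + b = [4 + -1, 4 + 1] = [3, 5]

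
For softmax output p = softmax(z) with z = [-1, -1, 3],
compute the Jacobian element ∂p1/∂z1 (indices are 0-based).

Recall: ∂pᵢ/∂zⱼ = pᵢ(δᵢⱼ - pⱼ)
∂p1/∂z1 = 0.01736

p = softmax(z) = [0.01767, 0.01767, 0.9647]
p1 = 0.01767

∂p1/∂z1 = p1(1 - p1) = 0.01767 × (1 - 0.01767) = 0.01736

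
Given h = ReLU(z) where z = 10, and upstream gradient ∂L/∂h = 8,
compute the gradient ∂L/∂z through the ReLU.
∂L/∂z = 8

h = ReLU(10) = 10
Since z > 0: ∂h/∂z = 1
∂L/∂z = ∂L/∂h · ∂h/∂z = 8 × 1 = 8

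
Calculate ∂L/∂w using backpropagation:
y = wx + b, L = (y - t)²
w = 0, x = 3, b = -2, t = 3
∂L/∂w = -30

y = wx + b = (0)(3) + -2 = -2
∂L/∂y = 2(y - t) = 2(-2 - 3) = -10
∂y/∂w = x = 3
∂L/∂w = ∂L/∂y · ∂y/∂w = -10 × 3 = -30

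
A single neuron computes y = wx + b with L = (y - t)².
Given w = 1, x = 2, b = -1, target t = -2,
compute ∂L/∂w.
∂L/∂w = 12

y = wx + b = (1)(2) + -1 = 1
∂L/∂y = 2(y - t) = 2(1 - -2) = 6
∂y/∂w = x = 2
∂L/∂w = ∂L/∂y · ∂y/∂w = 6 × 2 = 12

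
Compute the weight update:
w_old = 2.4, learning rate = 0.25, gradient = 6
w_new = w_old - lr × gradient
w_new = 0.9

w_new = w - η·∂L/∂w = 2.4 - 0.25×(6) = 2.4 - (1.5) = 0.9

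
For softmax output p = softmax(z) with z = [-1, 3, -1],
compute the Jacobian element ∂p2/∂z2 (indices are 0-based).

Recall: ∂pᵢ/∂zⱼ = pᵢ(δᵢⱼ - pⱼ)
∂p2/∂z2 = 0.01736

p = softmax(z) = [0.01767, 0.9647, 0.01767]
p2 = 0.01767

∂p2/∂z2 = p2(1 - p2) = 0.01767 × (1 - 0.01767) = 0.01736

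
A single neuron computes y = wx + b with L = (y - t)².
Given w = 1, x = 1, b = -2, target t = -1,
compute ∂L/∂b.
∂L/∂b = 0

y = wx + b = (1)(1) + -2 = -1
∂L/∂y = 2(y - t) = 2(-1 - -1) = 0
∂y/∂b = 1
∂L/∂b = ∂L/∂y · ∂y/∂b = 0 × 1 = 0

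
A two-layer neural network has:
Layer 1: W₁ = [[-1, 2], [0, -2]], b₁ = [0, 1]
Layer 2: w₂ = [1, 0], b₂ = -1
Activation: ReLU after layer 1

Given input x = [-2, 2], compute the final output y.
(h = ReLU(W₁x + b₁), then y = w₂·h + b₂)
y = 5

Layer 1 pre-activation: z₁ = [6, -3]
After ReLU: h = [6, 0]
Layer 2 output: y = 1×6 + 0×0 + -1 = 5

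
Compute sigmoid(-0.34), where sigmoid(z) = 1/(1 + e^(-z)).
0.4158

sigmoid(-0.34) = 1/(1 + e^(0.34)) = 1/(1 + 1.405) = 0.4158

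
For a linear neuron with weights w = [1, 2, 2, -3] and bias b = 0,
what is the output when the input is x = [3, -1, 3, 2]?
y = 1

y = (1)(3) + (2)(-1) + (2)(3) + (-3)(2) + 0 = 1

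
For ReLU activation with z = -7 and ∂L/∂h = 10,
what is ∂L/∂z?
∂L/∂z = 0

h = ReLU(-7) = 0
Since z < 0: ∂h/∂z = 0
∂L/∂z = ∂L/∂h · ∂h/∂z = 10 × 0 = 0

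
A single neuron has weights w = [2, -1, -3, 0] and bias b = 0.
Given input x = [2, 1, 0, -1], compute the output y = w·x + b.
y = 3

y = (2)(2) + (-1)(1) + (-3)(0) + (0)(-1) + 0 = 3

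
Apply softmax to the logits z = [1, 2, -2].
p = [0.2654, 0.7214, 0.0132]

exp(z) = [2.718, 7.389, 0.1353]
Sum = 10.24
p = [0.2654, 0.7214, 0.0132]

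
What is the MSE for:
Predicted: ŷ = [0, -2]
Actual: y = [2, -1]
MSE = 2.5

MSE = (1/2)((0-2)² + (-2--1)²) = (1/2)(4 + 1) = 2.5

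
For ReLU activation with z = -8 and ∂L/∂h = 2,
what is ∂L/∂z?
∂L/∂z = 0

h = ReLU(-8) = 0
Since z < 0: ∂h/∂z = 0
∂L/∂z = ∂L/∂h · ∂h/∂z = 2 × 0 = 0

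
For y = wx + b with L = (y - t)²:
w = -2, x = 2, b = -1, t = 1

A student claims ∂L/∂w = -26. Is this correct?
Incorrect

y = (-2)(2) + -1 = -5
∂L/∂y = 2(y - t) = 2(-5 - 1) = -12
∂y/∂w = x = 2
∂L/∂w = -12 × 2 = -24

Claimed value: -26
Incorrect: The correct gradient is -24.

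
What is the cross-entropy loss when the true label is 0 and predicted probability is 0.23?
L = 0.2614

L = -0·log(0.23) - 1·log(0.77) = -log(0.77) = 0.2614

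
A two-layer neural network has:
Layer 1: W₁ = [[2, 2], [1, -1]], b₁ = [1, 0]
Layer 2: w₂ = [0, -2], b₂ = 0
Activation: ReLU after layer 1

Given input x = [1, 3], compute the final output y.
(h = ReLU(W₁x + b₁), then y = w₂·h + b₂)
y = 0

Layer 1 pre-activation: z₁ = [9, -2]
After ReLU: h = [9, 0]
Layer 2 output: y = 0×9 + -2×0 + 0 = 0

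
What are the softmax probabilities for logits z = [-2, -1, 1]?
p = [0.042, 0.1142, 0.8438]

exp(z) = [0.1353, 0.3679, 2.718]
Sum = 3.221
p = [0.042, 0.1142, 0.8438]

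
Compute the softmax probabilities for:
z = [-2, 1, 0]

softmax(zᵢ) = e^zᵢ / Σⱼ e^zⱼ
p = [0.0351, 0.7054, 0.2595]

exp(z) = [0.1353, 2.718, 1]
Sum = 3.854
p = [0.0351, 0.7054, 0.2595]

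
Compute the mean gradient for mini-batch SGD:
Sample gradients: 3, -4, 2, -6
Average gradient = -1.25

Average = (1/4)(3 + -4 + 2 + -6) = -5/4 = -1.25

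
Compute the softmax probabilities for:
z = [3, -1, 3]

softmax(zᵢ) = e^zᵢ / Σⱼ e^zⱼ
p = [0.4955, 0.0091, 0.4955]

exp(z) = [20.09, 0.3679, 20.09]
Sum = 40.54
p = [0.4955, 0.0091, 0.4955]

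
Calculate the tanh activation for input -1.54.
-0.9121

tanh(-1.54) = (e^(-1.54) - e^(1.54))/(e^(-1.54) + e^(1.54)) = -0.9121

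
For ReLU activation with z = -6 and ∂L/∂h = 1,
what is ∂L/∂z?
∂L/∂z = 0

h = ReLU(-6) = 0
Since z < 0: ∂h/∂z = 0
∂L/∂z = ∂L/∂h · ∂h/∂z = 1 × 0 = 0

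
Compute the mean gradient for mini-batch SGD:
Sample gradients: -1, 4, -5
Average gradient = -0.6667

Average = (1/3)(-1 + 4 + -5) = -2/3 = -0.6667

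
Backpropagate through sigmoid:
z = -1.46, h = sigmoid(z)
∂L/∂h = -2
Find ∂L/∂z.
∂L/∂z = -0.3059

σ(-1.46) = 0.1885
σ'(-1.46) = σ(-1.46)(1 - σ(-1.46)) = 0.1885 × 0.8115 = 0.1529
∂L/∂z = ∂L/∂h · σ'(z) = -2 × 0.1529 = -0.3059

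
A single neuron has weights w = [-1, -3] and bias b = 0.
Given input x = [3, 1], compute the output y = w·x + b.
y = -6

y = (-1)(3) + (-3)(1) + 0 = -6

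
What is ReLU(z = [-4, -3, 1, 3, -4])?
h = [0, 0, 1, 3, 0]

ReLU applied element-wise: max(0,-4)=0, max(0,-3)=0, max(0,1)=1, max(0,3)=3, max(0,-4)=0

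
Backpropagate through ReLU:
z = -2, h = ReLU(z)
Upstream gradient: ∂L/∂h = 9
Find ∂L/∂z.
∂L/∂z = 0

h = ReLU(-2) = 0
Since z < 0: ∂h/∂z = 0
∂L/∂z = ∂L/∂h · ∂h/∂z = 9 × 0 = 0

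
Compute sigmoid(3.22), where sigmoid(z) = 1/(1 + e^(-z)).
0.9616

sigmoid(3.22) = 1/(1 + e^(-3.22)) = 1/(1 + 0.03996) = 0.9616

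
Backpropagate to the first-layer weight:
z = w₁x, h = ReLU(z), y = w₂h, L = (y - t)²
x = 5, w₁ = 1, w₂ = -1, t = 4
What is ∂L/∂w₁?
∂L/∂w₁ = 90

Forward pass:
z = w₁x = 1×5 = 5
h = ReLU(5) = 5
y = w₂h = -1×5 = -5

Backward pass:
∂L/∂y = 2(y - t) = 2(-5 - 4) = -18
∂y/∂h = w₂ = -1
∂h/∂z = 1 (ReLU derivative)
∂z/∂w₁ = x = 5

∂L/∂w₁ = -18 × -1 × 1 × 5 = 90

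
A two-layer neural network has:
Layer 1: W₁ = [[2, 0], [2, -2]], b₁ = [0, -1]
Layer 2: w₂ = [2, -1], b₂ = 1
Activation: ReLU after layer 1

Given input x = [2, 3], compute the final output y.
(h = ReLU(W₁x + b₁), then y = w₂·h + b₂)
y = 9

Layer 1 pre-activation: z₁ = [4, -3]
After ReLU: h = [4, 0]
Layer 2 output: y = 2×4 + -1×0 + 1 = 9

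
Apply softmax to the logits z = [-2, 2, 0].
p = [0.0159, 0.8668, 0.1173]

exp(z) = [0.1353, 7.389, 1]
Sum = 8.524
p = [0.0159, 0.8668, 0.1173]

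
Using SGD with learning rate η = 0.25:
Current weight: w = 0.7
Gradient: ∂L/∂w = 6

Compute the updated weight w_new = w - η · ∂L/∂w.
w_new = -0.8

w_new = w - η·∂L/∂w = 0.7 - 0.25×(6) = 0.7 - (1.5) = -0.8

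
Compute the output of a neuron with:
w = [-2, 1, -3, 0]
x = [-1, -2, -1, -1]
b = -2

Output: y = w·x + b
y = 1

y = (-2)(-1) + (1)(-2) + (-3)(-1) + (0)(-1) + -2 = 1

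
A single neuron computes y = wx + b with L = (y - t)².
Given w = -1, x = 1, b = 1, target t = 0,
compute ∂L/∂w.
∂L/∂w = 0

y = wx + b = (-1)(1) + 1 = 0
∂L/∂y = 2(y - t) = 2(0 - 0) = 0
∂y/∂w = x = 1
∂L/∂w = ∂L/∂y · ∂y/∂w = 0 × 1 = 0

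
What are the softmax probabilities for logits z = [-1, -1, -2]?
p = [0.4223, 0.4223, 0.1554]

exp(z) = [0.3679, 0.3679, 0.1353]
Sum = 0.8711
p = [0.4223, 0.4223, 0.1554]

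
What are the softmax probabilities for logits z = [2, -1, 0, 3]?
p = [0.2562, 0.0128, 0.0347, 0.6964]

exp(z) = [7.389, 0.3679, 1, 20.09]
Sum = 28.84
p = [0.2562, 0.0128, 0.0347, 0.6964]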